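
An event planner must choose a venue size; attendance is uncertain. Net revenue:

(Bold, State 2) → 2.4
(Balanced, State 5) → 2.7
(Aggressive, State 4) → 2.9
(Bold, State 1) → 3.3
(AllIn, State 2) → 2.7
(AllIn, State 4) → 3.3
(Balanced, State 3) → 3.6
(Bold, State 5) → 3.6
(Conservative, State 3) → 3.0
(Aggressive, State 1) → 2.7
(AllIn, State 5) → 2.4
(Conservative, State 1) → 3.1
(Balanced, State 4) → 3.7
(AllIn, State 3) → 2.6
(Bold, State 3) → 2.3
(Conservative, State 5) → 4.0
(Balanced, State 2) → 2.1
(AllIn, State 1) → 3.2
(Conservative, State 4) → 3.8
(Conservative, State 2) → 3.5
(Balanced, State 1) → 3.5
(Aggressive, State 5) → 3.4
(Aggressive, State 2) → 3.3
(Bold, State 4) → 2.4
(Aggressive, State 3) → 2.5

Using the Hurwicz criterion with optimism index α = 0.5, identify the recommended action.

Conservative: 0.5·4.0 + 0.5·3.0 = 3.5
Balanced: 0.5·3.7 + 0.5·2.1 = 2.9
Aggressive: 0.5·3.4 + 0.5·2.5 = 2.95
Bold: 0.5·3.6 + 0.5·2.3 = 2.95
AllIn: 0.5·3.3 + 0.5·2.4 = 2.85
Highest Hurwicz score = 3.5 → Conservative.

Conservative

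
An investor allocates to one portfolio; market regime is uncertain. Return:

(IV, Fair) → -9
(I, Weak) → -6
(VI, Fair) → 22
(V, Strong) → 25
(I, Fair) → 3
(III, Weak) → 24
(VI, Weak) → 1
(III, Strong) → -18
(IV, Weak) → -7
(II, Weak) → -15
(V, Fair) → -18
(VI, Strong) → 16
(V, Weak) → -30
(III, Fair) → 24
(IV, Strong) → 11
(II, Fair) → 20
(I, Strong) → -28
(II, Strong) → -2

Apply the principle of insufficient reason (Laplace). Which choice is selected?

Row averages: I=-31/3, II=1, III=10, IV=-5/3, V=-23/3, VI=13
Highest average = 13 → VI.

VI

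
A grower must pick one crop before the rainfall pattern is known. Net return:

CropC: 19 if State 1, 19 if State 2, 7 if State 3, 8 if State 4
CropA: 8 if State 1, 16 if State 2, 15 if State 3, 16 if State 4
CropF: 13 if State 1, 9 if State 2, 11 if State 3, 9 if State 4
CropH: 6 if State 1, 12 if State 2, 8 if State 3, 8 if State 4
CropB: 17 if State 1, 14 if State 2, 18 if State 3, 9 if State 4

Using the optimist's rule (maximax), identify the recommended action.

Row maxima: CropC=19, CropA=16, CropF=13, CropH=12, CropB=18
Best best-case = 19 → CropC.

CropC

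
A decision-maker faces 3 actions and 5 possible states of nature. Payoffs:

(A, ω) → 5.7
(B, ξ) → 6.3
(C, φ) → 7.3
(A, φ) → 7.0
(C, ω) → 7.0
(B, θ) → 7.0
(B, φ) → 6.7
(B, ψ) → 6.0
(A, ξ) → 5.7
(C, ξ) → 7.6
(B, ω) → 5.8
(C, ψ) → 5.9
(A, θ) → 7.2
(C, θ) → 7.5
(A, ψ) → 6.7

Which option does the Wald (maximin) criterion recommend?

C

Row minima: A=5.7, B=5.8, C=5.9
Best worst-case = 5.9 → C.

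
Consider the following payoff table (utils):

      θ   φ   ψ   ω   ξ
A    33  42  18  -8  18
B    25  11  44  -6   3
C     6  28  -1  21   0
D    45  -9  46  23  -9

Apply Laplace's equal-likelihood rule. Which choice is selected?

Row averages: A=20.6, B=15.4, C=10.8, D=19.2
Highest average = 20.6 → A.

A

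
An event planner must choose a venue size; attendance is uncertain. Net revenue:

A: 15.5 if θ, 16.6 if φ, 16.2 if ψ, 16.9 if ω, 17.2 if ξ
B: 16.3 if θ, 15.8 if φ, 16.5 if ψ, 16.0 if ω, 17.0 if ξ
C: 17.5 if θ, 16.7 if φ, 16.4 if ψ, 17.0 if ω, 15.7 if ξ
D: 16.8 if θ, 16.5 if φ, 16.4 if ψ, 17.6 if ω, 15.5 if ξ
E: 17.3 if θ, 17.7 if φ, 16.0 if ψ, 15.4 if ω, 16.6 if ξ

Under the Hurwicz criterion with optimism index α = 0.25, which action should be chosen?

C

A: 0.25·17.2 + 0.75·15.5 = 15.925
B: 0.25·17.0 + 0.75·15.8 = 16.1
C: 0.25·17.5 + 0.75·15.7 = 16.15
D: 0.25·17.6 + 0.75·15.5 = 16.025
E: 0.25·17.7 + 0.75·15.4 = 15.975
Highest Hurwicz score = 16.15 → C.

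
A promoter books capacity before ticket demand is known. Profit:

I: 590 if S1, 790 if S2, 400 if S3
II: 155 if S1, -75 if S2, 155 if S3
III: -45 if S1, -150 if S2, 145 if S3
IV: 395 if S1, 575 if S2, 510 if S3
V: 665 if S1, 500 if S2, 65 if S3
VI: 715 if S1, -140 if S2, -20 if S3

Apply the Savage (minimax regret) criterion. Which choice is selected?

Column bests: S1=715, S2=790, S3=510.
I regrets: 125, 0, 110 → max 125
II regrets: 560, 865, 355 → max 865
III regrets: 760, 940, 365 → max 940
IV regrets: 320, 215, 0 → max 320
V regrets: 50, 290, 445 → max 445
VI regrets: 0, 930, 530 → max 930
Smallest max regret = 125 → I.

I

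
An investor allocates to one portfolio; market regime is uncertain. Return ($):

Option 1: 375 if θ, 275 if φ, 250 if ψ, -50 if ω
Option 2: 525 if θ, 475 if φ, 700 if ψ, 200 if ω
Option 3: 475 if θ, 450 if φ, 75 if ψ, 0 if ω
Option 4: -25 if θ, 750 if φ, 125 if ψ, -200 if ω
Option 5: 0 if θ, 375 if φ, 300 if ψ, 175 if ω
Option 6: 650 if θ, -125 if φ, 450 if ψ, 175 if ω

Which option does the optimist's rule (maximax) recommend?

Option 4

Row maxima: Option 1=375, Option 2=700, Option 3=475, Option 4=750, Option 5=375, Option 6=650
Best best-case = 750 → Option 4.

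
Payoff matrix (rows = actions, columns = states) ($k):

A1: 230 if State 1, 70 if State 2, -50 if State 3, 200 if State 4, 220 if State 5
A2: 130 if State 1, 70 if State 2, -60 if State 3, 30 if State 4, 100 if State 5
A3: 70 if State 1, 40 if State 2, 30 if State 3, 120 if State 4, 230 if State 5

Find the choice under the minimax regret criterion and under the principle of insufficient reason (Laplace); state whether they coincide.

Column bests: State 1=230, State 2=70, State 3=30, State 4=200, State 5=230.
A1 regrets: 0, 0, 80, 0, 10 → max 80
A2 regrets: 100, 0, 90, 170, 130 → max 170
A3 regrets: 160, 30, 0, 80, 0 → max 160
Smallest max regret = 80 → A1.
Row averages: A1=134, A2=54, A3=98
Highest average = 134 → A1.

minimax regret → A1; laplace → A1 (agree)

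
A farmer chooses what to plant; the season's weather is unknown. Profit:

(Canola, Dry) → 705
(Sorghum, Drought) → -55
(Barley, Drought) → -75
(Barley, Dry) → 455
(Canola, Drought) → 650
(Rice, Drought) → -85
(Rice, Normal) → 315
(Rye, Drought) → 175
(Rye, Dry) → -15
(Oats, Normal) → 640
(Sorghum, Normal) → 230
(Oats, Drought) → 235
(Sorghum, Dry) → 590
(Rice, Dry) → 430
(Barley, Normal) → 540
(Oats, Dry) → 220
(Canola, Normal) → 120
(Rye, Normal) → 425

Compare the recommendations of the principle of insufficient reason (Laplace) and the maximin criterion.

laplace → Canola; maximin → Oats (disagree)

Row averages: Barley=920/3, Canola=1475/3, Sorghum=255, Rye=195, Oats=365, Rice=220
Highest average = 1475/3 → Canola.
Row minima: Barley=-75, Canola=120, Sorghum=-55, Rye=-15, Oats=220, Rice=-85
Best worst-case = 220 → Oats.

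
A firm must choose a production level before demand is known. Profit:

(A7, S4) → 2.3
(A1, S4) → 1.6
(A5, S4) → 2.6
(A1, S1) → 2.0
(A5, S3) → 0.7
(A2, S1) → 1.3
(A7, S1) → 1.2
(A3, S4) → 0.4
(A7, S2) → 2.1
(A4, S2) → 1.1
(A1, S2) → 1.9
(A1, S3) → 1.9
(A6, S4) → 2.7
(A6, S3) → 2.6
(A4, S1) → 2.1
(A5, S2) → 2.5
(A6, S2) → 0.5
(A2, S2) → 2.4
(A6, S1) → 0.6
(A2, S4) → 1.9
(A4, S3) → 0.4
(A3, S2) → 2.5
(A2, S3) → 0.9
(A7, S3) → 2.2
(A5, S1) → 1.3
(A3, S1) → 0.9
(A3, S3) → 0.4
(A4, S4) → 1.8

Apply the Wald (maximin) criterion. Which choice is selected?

Row minima: A1=1.6, A2=0.9, A3=0.4, A4=0.4, A5=0.7, A6=0.5, A7=1.2
Best worst-case = 1.6 → A1.

A1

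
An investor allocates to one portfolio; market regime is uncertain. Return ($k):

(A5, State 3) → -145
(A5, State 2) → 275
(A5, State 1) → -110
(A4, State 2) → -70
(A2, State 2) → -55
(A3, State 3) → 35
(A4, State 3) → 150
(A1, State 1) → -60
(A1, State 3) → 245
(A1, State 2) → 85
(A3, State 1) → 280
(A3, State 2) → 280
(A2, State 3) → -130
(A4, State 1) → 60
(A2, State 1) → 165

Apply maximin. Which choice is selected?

Row minima: A1=-60, A2=-130, A3=35, A4=-70, A5=-145
Best worst-case = 35 → A3.

A3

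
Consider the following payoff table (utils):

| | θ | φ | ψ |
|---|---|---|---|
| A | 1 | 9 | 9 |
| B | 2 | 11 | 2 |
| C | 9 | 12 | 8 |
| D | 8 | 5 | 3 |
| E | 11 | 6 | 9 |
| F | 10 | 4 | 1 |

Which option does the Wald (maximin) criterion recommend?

Row minima: A=1, B=2, C=8, D=3, E=6, F=1
Best worst-case = 8 → C.

C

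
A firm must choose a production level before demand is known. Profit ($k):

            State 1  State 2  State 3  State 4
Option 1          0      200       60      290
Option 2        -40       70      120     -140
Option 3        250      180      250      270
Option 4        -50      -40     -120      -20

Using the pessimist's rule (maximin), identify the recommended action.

Row minima: Option 1=0, Option 2=-140, Option 3=180, Option 4=-120
Best worst-case = 180 → Option 3.

Option 3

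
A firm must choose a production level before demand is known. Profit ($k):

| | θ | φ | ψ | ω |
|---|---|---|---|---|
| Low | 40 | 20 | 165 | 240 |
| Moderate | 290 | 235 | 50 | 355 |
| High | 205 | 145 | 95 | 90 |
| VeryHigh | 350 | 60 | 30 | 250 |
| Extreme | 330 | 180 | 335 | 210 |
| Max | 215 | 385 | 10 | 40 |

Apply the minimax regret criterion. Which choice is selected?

Extreme

Column bests: θ=350, φ=385, ψ=335, ω=355.
Low regrets: 310, 365, 170, 115 → max 365
Moderate regrets: 60, 150, 285, 0 → max 285
High regrets: 145, 240, 240, 265 → max 265
VeryHigh regrets: 0, 325, 305, 105 → max 325
Extreme regrets: 20, 205, 0, 145 → max 205
Max regrets: 135, 0, 325, 315 → max 325
Smallest max regret = 205 → Extreme.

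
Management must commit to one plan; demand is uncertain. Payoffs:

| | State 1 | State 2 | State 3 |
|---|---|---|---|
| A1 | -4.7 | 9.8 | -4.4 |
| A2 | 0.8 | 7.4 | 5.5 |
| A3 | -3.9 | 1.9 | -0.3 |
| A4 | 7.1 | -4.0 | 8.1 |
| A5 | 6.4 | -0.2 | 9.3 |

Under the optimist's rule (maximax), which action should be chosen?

Row maxima: A1=9.8, A2=7.4, A3=1.9, A4=8.1, A5=9.3
Best best-case = 9.8 → A1.

A1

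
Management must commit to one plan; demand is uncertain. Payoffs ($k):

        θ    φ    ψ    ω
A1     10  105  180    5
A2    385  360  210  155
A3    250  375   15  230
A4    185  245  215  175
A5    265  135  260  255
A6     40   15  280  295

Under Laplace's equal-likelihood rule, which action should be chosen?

Row averages: A1=75, A2=277.5, A3=217.5, A4=205, A5=228.75, A6=157.5
Highest average = 277.5 → A2.

A2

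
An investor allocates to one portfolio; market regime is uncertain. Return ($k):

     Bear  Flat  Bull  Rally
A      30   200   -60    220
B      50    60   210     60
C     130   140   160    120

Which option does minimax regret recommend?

Column bests: Bear=130, Flat=200, Bull=210, Rally=220.
A regrets: 100, 0, 270, 0 → max 270
B regrets: 80, 140, 0, 160 → max 160
C regrets: 0, 60, 50, 100 → max 100
Smallest max regret = 100 → C.

C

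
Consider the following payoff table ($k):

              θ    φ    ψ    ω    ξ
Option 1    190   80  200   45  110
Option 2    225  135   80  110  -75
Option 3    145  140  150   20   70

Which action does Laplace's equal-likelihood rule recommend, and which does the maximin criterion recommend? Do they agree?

Row averages: Option 1=125, Option 2=95, Option 3=105
Highest average = 125 → Option 1.
Row minima: Option 1=45, Option 2=-75, Option 3=20
Best worst-case = 45 → Option 1.

laplace → Option 1; maximin → Option 1 (agree)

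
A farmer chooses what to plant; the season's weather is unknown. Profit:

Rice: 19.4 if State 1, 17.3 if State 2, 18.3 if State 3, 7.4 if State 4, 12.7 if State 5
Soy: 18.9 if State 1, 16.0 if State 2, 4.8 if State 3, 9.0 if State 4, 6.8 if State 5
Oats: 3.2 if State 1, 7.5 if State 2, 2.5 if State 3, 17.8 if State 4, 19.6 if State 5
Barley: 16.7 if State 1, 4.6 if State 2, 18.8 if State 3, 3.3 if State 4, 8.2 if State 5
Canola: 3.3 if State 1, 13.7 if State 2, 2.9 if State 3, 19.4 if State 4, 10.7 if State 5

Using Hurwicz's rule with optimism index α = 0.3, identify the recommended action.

Rice

Rice: 0.3·19.4 + 0.7·7.4 = 11
Soy: 0.3·18.9 + 0.7·4.8 = 9.03
Oats: 0.3·19.6 + 0.7·2.5 = 7.63
Barley: 0.3·18.8 + 0.7·3.3 = 7.95
Canola: 0.3·19.4 + 0.7·2.9 = 7.85
Highest Hurwicz score = 11 → Rice.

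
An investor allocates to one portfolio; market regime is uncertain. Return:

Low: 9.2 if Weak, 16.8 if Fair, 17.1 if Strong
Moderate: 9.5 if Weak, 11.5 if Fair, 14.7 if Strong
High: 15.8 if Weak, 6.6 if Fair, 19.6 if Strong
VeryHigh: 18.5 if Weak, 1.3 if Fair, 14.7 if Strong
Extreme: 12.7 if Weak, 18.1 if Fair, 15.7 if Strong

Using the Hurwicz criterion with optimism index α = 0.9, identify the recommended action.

High

Low: 0.9·17.1 + 0.1·9.2 = 16.31
Moderate: 0.9·14.7 + 0.1·9.5 = 14.18
High: 0.9·19.6 + 0.1·6.6 = 18.3
VeryHigh: 0.9·18.5 + 0.1·1.3 = 16.78
Extreme: 0.9·18.1 + 0.1·12.7 = 17.56
Highest Hurwicz score = 18.3 → High.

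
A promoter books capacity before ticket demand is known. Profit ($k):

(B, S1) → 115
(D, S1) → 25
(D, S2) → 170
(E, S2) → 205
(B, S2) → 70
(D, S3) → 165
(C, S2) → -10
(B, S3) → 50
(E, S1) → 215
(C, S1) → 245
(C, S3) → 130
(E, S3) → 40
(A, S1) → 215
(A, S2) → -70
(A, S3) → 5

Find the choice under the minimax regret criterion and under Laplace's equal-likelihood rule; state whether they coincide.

minimax regret → E; laplace → E (agree)

Column bests: S1=245, S2=205, S3=165.
A regrets: 30, 275, 160 → max 275
B regrets: 130, 135, 115 → max 135
C regrets: 0, 215, 35 → max 215
D regrets: 220, 35, 0 → max 220
E regrets: 30, 0, 125 → max 125
Smallest max regret = 125 → E.
Row averages: A=50, B=235/3, C=365/3, D=120, E=460/3
Highest average = 460/3 → E.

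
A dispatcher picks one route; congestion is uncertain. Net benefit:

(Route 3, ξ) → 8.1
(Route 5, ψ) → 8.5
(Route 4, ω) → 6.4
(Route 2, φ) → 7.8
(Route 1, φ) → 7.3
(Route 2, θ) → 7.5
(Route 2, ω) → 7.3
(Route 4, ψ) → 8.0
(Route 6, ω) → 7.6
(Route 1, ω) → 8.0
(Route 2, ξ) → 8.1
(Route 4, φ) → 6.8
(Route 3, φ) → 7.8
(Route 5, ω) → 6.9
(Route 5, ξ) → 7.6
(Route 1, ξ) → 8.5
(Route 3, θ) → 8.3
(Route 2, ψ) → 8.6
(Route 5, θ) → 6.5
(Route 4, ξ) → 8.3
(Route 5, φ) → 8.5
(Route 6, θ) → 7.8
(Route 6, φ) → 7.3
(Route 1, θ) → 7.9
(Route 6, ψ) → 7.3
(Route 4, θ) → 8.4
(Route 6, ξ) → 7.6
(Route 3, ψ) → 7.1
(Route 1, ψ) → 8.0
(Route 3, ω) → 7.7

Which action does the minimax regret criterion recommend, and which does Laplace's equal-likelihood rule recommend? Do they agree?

minimax regret → Route 2; laplace → Route 1 (disagree)

Column bests: θ=8.4, φ=8.5, ψ=8.6, ω=8.0, ξ=8.5.
Route 1 regrets: 0.5, 1.2, 0.6, 0.0, 0.0 → max 1.2
Route 2 regrets: 0.9, 0.7, 0.0, 0.7, 0.4 → max 0.9
Route 3 regrets: 0.1, 0.7, 1.5, 0.3, 0.4 → max 1.5
Route 4 regrets: 0.0, 1.7, 0.6, 1.6, 0.2 → max 1.7
Route 5 regrets: 1.9, 0.0, 0.1, 1.1, 0.9 → max 1.9
Route 6 regrets: 0.6, 1.2, 1.3, 0.4, 0.9 → max 1.3
Smallest max regret = 0.9 → Route 2.
Row averages: Route 1=7.94, Route 2=7.86, Route 3=7.8, Route 4=7.58, Route 5=7.6, Route 6=7.52
Highest average = 7.94 → Route 1.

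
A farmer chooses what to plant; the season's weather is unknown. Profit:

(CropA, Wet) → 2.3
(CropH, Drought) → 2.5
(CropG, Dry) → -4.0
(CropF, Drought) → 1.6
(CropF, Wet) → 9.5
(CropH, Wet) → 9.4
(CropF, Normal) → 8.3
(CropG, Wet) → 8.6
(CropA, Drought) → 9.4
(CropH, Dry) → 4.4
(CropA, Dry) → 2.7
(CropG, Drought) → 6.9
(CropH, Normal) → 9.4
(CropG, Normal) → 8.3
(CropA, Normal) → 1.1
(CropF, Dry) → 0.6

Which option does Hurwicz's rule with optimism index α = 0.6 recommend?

CropH

CropG: 0.6·8.6 + 0.4·(-4.0) = 3.56
CropF: 0.6·9.5 + 0.4·0.6 = 5.94
CropH: 0.6·9.4 + 0.4·2.5 = 6.64
CropA: 0.6·9.4 + 0.4·1.1 = 6.08
Highest Hurwicz score = 6.64 → CropH.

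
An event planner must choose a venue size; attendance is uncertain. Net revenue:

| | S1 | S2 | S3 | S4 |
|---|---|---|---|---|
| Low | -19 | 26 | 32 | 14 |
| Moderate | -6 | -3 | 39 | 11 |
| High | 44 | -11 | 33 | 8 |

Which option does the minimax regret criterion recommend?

High

Column bests: S1=44, S2=26, S3=39, S4=14.
Low regrets: 63, 0, 7, 0 → max 63
Moderate regrets: 50, 29, 0, 3 → max 50
High regrets: 0, 37, 6, 6 → max 37
Smallest max regret = 37 → High.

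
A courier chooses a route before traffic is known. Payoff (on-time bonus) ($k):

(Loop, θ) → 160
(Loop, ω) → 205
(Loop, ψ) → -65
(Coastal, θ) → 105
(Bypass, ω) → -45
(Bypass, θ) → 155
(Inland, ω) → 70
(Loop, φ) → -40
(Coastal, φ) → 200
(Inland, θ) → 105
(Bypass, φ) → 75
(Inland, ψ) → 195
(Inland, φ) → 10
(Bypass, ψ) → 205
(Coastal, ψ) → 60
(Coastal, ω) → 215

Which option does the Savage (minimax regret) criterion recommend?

Coastal

Column bests: θ=160, φ=200, ψ=205, ω=215.
Inland regrets: 55, 190, 10, 145 → max 190
Coastal regrets: 55, 0, 145, 0 → max 145
Loop regrets: 0, 240, 270, 10 → max 270
Bypass regrets: 5, 125, 0, 260 → max 260
Smallest max regret = 145 → Coastal.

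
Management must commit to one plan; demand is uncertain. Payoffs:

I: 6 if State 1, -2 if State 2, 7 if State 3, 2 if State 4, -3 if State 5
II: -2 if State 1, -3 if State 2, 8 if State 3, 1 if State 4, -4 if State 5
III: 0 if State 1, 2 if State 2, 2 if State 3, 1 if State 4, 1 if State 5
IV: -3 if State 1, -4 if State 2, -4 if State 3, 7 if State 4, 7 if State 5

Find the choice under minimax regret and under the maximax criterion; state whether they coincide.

minimax regret → III; maximax → II (disagree)

Column bests: State 1=6, State 2=2, State 3=8, State 4=7, State 5=7.
I regrets: 0, 4, 1, 5, 10 → max 10
II regrets: 8, 5, 0, 6, 11 → max 11
III regrets: 6, 0, 6, 6, 6 → max 6
IV regrets: 9, 6, 12, 0, 0 → max 12
Smallest max regret = 6 → III.
Row maxima: I=7, II=8, III=2, IV=7
Best best-case = 8 → II.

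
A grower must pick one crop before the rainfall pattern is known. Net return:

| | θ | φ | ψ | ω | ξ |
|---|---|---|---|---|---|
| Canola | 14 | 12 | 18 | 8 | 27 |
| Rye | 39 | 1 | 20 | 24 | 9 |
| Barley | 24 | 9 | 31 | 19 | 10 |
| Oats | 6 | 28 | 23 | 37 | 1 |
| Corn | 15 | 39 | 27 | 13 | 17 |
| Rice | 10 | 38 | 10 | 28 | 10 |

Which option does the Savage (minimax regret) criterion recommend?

Column bests: θ=39, φ=39, ψ=31, ω=37, ξ=27.
Canola regrets: 25, 27, 13, 29, 0 → max 29
Rye regrets: 0, 38, 11, 13, 18 → max 38
Barley regrets: 15, 30, 0, 18, 17 → max 30
Oats regrets: 33, 11, 8, 0, 26 → max 33
Corn regrets: 24, 0, 4, 24, 10 → max 24
Rice regrets: 29, 1, 21, 9, 17 → max 29
Smallest max regret = 24 → Corn.

Corn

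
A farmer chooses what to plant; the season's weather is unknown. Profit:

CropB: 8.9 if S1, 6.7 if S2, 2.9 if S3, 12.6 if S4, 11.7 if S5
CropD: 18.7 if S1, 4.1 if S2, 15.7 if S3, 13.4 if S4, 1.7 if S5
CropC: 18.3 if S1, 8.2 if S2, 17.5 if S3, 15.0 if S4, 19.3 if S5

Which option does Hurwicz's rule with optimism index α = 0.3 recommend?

CropC

CropB: 0.3·12.6 + 0.7·2.9 = 5.81
CropD: 0.3·18.7 + 0.7·1.7 = 6.8
CropC: 0.3·19.3 + 0.7·8.2 = 11.53
Highest Hurwicz score = 11.53 → CropC.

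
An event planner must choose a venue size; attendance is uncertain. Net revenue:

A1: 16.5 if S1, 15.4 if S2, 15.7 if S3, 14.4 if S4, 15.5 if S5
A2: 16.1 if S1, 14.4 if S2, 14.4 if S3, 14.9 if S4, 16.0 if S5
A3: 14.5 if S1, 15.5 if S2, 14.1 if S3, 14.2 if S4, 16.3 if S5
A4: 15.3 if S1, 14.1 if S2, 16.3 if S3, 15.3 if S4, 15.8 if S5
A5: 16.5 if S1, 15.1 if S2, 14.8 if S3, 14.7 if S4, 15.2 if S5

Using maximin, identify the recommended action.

A5

Row minima: A1=14.4, A2=14.4, A3=14.1, A4=14.1, A5=14.7
Best worst-case = 14.7 → A5.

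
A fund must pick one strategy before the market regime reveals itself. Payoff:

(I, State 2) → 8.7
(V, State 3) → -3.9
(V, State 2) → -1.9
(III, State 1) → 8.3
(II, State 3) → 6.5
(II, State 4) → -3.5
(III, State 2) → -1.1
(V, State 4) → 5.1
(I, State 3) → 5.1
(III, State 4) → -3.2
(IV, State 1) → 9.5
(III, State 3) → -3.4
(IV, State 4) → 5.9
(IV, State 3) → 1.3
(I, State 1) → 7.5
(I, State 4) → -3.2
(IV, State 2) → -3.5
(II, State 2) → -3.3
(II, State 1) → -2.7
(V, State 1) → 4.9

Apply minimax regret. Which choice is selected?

I

Column bests: State 1=9.5, State 2=8.7, State 3=6.5, State 4=5.9.
I regrets: 2.0, 0.0, 1.4, 9.1 → max 9.1
II regrets: 12.2, 12.0, 0.0, 9.4 → max 12.2
III regrets: 1.2, 9.8, 9.9, 9.1 → max 9.9
IV regrets: 0.0, 12.2, 5.2, 0.0 → max 12.2
V regrets: 4.6, 10.6, 10.4, 0.8 → max 10.6
Smallest max regret = 9.1 → I.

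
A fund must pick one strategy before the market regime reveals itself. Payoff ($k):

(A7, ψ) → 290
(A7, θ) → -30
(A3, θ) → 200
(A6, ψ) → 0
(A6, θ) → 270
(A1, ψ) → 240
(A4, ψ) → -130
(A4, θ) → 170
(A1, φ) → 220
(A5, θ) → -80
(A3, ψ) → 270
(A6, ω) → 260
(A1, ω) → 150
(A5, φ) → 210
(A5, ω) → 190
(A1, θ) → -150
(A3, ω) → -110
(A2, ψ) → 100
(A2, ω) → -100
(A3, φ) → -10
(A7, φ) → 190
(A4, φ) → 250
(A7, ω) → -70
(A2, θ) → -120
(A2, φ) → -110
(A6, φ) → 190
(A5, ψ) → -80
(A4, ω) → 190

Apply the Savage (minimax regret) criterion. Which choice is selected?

A6

Column bests: θ=270, φ=250, ψ=290, ω=260.
A1 regrets: 420, 30, 50, 110 → max 420
A2 regrets: 390, 360, 190, 360 → max 390
A3 regrets: 70, 260, 20, 370 → max 370
A4 regrets: 100, 0, 420, 70 → max 420
A5 regrets: 350, 40, 370, 70 → max 370
A6 regrets: 0, 60, 290, 0 → max 290
A7 regrets: 300, 60, 0, 330 → max 330
Smallest max regret = 290 → A6.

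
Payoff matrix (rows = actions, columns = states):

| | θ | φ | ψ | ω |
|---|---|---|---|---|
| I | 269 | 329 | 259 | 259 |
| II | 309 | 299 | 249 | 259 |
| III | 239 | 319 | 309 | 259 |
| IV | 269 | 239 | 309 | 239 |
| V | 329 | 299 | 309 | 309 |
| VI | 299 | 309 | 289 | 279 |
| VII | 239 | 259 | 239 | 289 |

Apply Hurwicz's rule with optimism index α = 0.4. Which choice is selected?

I: 0.4·329 + 0.6·259 = 287
II: 0.4·309 + 0.6·249 = 273
III: 0.4·319 + 0.6·239 = 271
IV: 0.4·309 + 0.6·239 = 267
V: 0.4·329 + 0.6·299 = 311
VI: 0.4·309 + 0.6·279 = 291
VII: 0.4·289 + 0.6·239 = 259
Highest Hurwicz score = 311 → V.

V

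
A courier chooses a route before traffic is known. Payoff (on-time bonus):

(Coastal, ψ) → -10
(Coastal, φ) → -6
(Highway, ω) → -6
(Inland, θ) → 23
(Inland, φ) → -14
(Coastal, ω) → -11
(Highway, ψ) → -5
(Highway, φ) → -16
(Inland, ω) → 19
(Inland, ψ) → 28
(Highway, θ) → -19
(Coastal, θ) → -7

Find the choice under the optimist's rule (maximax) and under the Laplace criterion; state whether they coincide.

maximax → Inland; laplace → Inland (agree)

Row maxima: Coastal=-6, Inland=28, Highway=-5
Best best-case = 28 → Inland.
Row averages: Coastal=-8.5, Inland=14, Highway=-11.5
Highest average = 14 → Inland.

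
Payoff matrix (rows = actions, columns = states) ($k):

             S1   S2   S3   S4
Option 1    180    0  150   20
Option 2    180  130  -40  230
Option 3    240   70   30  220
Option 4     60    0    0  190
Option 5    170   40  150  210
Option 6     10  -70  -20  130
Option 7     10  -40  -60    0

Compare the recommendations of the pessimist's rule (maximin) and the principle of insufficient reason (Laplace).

maximin → Option 5; laplace → Option 5 (agree)

Row minima: Option 1=0, Option 2=-40, Option 3=30, Option 4=0, Option 5=40, Option 6=-70, Option 7=-60
Best worst-case = 40 → Option 5.
Row averages: Option 1=87.5, Option 2=125, Option 3=140, Option 4=62.5, Option 5=142.5, Option 6=12.5, Option 7=-22.5
Highest average = 142.5 → Option 5.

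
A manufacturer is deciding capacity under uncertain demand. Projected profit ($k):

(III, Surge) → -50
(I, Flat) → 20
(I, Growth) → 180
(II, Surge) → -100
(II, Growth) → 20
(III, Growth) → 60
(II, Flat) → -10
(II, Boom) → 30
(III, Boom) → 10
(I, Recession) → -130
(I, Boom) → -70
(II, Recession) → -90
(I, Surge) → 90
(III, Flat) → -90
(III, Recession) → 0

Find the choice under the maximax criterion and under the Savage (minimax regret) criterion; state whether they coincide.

maximax → I; minimax regret → I (agree)

Row maxima: I=180, II=30, III=60
Best best-case = 180 → I.
Column bests: Recession=0, Flat=20, Growth=180, Boom=30, Surge=90.
I regrets: 130, 0, 0, 100, 0 → max 130
II regrets: 90, 30, 160, 0, 190 → max 190
III regrets: 0, 110, 120, 20, 140 → max 140
Smallest max regret = 130 → I.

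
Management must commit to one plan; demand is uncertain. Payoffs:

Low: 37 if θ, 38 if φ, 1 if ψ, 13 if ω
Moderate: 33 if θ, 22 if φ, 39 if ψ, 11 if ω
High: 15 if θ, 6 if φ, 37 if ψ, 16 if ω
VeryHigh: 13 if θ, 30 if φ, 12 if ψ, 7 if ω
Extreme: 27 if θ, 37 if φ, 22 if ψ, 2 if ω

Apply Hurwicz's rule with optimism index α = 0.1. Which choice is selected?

Low: 0.1·38 + 0.9·1 = 4.7
Moderate: 0.1·39 + 0.9·11 = 13.8
High: 0.1·37 + 0.9·6 = 9.1
VeryHigh: 0.1·30 + 0.9·7 = 9.3
Extreme: 0.1·37 + 0.9·2 = 5.5
Highest Hurwicz score = 13.8 → Moderate.

Moderate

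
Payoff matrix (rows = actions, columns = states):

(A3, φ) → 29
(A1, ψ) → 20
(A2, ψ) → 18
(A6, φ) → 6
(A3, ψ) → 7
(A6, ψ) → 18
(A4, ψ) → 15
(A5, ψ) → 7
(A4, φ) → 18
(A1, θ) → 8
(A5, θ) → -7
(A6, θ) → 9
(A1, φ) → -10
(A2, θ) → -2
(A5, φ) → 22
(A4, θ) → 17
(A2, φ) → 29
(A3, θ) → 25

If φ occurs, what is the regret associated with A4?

Best payoff under φ is 29.
Regret = 29 − 18 = 11.

11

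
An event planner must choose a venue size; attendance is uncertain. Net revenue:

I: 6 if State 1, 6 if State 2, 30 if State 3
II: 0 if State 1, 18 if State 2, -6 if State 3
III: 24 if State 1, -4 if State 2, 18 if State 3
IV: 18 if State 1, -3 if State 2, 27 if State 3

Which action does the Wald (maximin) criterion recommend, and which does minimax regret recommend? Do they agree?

maximin → I; minimax regret → I (agree)

Row minima: I=6, II=-6, III=-4, IV=-3
Best worst-case = 6 → I.
Column bests: State 1=24, State 2=18, State 3=30.
I regrets: 18, 12, 0 → max 18
II regrets: 24, 0, 36 → max 36
III regrets: 0, 22, 12 → max 22
IV regrets: 6, 21, 3 → max 21
Smallest max regret = 18 → I.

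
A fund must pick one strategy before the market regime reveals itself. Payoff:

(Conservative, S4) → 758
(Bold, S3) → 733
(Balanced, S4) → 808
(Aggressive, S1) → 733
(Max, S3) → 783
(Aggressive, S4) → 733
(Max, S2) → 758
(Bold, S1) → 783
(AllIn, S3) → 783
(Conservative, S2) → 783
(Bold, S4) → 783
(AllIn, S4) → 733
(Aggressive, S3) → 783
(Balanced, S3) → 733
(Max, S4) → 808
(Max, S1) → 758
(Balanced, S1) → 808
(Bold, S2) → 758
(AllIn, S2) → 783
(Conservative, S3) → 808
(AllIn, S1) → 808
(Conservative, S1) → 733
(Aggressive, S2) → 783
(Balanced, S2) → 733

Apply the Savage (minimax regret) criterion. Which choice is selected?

Column bests: S1=808, S2=783, S3=808, S4=808.
Conservative regrets: 75, 0, 0, 50 → max 75
Balanced regrets: 0, 50, 75, 0 → max 75
Aggressive regrets: 75, 0, 25, 75 → max 75
Bold regrets: 25, 25, 75, 25 → max 75
AllIn regrets: 0, 0, 25, 75 → max 75
Max regrets: 50, 25, 25, 0 → max 50
Smallest max regret = 50 → Max.

Max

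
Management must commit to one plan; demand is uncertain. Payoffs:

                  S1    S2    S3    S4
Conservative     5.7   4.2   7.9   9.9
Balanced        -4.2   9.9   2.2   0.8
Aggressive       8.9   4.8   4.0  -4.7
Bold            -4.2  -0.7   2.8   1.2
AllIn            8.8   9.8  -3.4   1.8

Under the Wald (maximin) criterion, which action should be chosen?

Row minima: Conservative=4.2, Balanced=-4.2, Aggressive=-4.7, Bold=-4.2, AllIn=-3.4
Best worst-case = 4.2 → Conservative.

Conservative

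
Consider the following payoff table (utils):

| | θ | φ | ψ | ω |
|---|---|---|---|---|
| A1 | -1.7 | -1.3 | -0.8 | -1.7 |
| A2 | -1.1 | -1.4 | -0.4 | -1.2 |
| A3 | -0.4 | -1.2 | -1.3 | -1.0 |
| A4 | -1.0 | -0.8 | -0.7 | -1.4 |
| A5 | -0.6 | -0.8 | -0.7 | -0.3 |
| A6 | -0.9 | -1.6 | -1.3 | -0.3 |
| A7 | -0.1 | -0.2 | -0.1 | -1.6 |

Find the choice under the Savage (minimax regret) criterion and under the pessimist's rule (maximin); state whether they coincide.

minimax regret → A5; maximin → A5 (agree)

Column bests: θ=-0.1, φ=-0.2, ψ=-0.1, ω=-0.3.
A1 regrets: 1.6, 1.1, 0.7, 1.4 → max 1.6
A2 regrets: 1.0, 1.2, 0.3, 0.9 → max 1.2
A3 regrets: 0.3, 1.0, 1.2, 0.7 → max 1.2
A4 regrets: 0.9, 0.6, 0.6, 1.1 → max 1.1
A5 regrets: 0.5, 0.6, 0.6, 0.0 → max 0.6
A6 regrets: 0.8, 1.4, 1.2, 0.0 → max 1.4
A7 regrets: 0.0, 0.0, 0.0, 1.3 → max 1.3
Smallest max regret = 0.6 → A5.
Row minima: A1=-1.7, A2=-1.4, A3=-1.3, A4=-1.4, A5=-0.8, A6=-1.6, A7=-1.6
Best worst-case = -0.8 → A5.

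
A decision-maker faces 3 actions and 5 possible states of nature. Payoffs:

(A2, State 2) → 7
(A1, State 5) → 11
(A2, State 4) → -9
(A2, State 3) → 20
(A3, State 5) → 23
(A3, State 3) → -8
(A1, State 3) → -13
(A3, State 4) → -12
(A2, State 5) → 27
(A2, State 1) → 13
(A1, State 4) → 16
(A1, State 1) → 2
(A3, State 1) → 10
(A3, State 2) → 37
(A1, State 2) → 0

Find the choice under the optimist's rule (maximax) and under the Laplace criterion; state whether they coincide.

maximax → A3; laplace → A2 (disagree)

Row maxima: A1=16, A2=27, A3=37
Best best-case = 37 → A3.
Row averages: A1=3.2, A2=11.6, A3=10
Highest average = 11.6 → A2.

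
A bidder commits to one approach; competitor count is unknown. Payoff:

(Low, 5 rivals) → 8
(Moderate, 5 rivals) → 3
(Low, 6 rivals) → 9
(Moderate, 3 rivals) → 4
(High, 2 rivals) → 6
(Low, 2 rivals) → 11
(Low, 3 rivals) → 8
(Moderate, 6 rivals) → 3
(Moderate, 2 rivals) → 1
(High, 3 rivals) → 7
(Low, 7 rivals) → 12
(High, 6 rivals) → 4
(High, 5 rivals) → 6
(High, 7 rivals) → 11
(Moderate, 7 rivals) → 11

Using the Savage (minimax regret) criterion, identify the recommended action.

Low

Column bests: 2 rivals=11, 3 rivals=8, 5 rivals=8, 6 rivals=9, 7 rivals=12.
Low regrets: 0, 0, 0, 0, 0 → max 0
Moderate regrets: 10, 4, 5, 6, 1 → max 10
High regrets: 5, 1, 2, 5, 1 → max 5
Smallest max regret = 0 → Low.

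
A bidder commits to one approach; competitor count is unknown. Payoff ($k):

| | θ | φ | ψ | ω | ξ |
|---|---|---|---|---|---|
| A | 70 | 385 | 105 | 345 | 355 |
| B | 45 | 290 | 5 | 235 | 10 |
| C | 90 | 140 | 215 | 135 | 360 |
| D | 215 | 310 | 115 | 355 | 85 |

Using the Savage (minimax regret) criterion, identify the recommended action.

A

Column bests: θ=215, φ=385, ψ=215, ω=355, ξ=360.
A regrets: 145, 0, 110, 10, 5 → max 145
B regrets: 170, 95, 210, 120, 350 → max 350
C regrets: 125, 245, 0, 220, 0 → max 245
D regrets: 0, 75, 100, 0, 275 → max 275
Smallest max regret = 145 → A.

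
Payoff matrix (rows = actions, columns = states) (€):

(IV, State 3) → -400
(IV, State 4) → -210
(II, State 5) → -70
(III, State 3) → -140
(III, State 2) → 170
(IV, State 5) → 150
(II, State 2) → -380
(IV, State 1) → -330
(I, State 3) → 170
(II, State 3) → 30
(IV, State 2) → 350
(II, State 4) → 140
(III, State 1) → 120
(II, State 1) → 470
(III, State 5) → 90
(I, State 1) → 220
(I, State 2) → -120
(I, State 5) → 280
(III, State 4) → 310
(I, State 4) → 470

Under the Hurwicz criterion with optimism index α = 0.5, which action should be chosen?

I

I: 0.5·470 + 0.5·(-120) = 175
II: 0.5·470 + 0.5·(-380) = 45
III: 0.5·310 + 0.5·(-140) = 85
IV: 0.5·350 + 0.5·(-400) = -25
Highest Hurwicz score = 175 → I.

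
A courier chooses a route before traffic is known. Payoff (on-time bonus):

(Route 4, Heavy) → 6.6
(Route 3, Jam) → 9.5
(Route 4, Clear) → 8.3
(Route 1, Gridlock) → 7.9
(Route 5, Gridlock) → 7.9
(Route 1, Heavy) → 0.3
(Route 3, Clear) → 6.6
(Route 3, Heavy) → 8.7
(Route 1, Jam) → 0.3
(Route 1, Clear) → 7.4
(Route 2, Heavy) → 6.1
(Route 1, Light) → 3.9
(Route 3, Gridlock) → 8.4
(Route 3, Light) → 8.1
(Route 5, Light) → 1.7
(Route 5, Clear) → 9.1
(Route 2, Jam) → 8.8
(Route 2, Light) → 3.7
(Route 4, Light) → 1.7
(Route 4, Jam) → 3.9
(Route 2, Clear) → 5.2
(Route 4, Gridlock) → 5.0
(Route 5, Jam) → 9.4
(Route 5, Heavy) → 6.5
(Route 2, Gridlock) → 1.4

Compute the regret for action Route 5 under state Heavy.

2.2

Best payoff under Heavy is 8.7.
Regret = 8.7 − 6.5 = 2.2.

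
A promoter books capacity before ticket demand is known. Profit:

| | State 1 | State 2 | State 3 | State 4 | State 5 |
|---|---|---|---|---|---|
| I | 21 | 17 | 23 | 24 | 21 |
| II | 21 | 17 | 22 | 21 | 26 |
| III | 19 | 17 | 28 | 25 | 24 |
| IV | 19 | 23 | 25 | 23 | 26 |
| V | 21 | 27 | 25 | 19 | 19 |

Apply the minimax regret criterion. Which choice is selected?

Column bests: State 1=21, State 2=27, State 3=28, State 4=25, State 5=26.
I regrets: 0, 10, 5, 1, 5 → max 10
II regrets: 0, 10, 6, 4, 0 → max 10
III regrets: 2, 10, 0, 0, 2 → max 10
IV regrets: 2, 4, 3, 2, 0 → max 4
V regrets: 0, 0, 3, 6, 7 → max 7
Smallest max regret = 4 → IV.

IV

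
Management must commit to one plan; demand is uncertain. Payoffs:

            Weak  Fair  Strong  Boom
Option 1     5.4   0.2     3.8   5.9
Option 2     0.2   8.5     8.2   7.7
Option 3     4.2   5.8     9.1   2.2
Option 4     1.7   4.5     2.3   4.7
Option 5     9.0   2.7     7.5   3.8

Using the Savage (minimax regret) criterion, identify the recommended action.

Option 3

Column bests: Weak=9.0, Fair=8.5, Strong=9.1, Boom=7.7.
Option 1 regrets: 3.6, 8.3, 5.3, 1.8 → max 8.3
Option 2 regrets: 8.8, 0.0, 0.9, 0.0 → max 8.8
Option 3 regrets: 4.8, 2.7, 0.0, 5.5 → max 5.5
Option 4 regrets: 7.3, 4.0, 6.8, 3.0 → max 7.3
Option 5 regrets: 0.0, 5.8, 1.6, 3.9 → max 5.8
Smallest max regret = 5.5 → Option 3.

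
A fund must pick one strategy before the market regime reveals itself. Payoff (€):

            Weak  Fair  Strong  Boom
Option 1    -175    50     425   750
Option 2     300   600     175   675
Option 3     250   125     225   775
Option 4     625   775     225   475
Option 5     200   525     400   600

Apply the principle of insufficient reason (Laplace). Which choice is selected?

Option 4

Row averages: Option 1=262.5, Option 2=437.5, Option 3=343.75, Option 4=525, Option 5=431.25
Highest average = 525 → Option 4.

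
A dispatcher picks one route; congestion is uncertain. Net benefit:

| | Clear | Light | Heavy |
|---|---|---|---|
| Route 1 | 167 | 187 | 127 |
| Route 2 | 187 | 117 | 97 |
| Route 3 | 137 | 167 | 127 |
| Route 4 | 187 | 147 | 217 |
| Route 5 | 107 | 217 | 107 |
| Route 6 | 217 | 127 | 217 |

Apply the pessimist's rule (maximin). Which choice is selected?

Row minima: Route 1=127, Route 2=97, Route 3=127, Route 4=147, Route 5=107, Route 6=127
Best worst-case = 147 → Route 4.

Route 4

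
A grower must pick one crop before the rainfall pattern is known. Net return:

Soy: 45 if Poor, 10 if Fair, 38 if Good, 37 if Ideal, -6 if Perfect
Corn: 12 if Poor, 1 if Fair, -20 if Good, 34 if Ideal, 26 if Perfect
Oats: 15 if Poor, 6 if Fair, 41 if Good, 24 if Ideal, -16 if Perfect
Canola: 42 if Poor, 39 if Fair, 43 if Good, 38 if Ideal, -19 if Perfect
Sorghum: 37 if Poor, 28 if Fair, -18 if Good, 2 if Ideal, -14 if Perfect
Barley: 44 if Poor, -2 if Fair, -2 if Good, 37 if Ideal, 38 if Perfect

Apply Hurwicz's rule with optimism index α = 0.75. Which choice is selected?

Barley

Soy: 0.75·45 + 0.25·(-6) = 32.25
Corn: 0.75·34 + 0.25·(-20) = 20.5
Oats: 0.75·41 + 0.25·(-16) = 26.75
Canola: 0.75·43 + 0.25·(-19) = 27.5
Sorghum: 0.75·37 + 0.25·(-18) = 23.25
Barley: 0.75·44 + 0.25·(-2) = 32.5
Highest Hurwicz score = 32.5 → Barley.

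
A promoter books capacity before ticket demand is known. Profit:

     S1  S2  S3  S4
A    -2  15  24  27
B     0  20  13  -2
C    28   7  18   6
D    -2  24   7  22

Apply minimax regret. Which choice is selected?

C

Column bests: S1=28, S2=24, S3=24, S4=27.
A regrets: 30, 9, 0, 0 → max 30
B regrets: 28, 4, 11, 29 → max 29
C regrets: 0, 17, 6, 21 → max 21
D regrets: 30, 0, 17, 5 → max 30
Smallest max regret = 21 → C.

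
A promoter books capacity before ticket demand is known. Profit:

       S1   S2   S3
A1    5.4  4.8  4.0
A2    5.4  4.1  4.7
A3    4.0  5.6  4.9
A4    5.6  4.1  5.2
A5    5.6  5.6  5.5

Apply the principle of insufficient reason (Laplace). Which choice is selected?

A5

Row averages: A1=71/15, A2=71/15, A3=29/6, A4=149/30, A5=167/30
Highest average = 167/30 → A5.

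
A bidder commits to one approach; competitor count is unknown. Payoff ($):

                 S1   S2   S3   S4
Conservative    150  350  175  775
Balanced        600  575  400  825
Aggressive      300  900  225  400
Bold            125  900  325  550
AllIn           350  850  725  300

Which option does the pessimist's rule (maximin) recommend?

Balanced

Row minima: Conservative=150, Balanced=400, Aggressive=225, Bold=125, AllIn=300
Best worst-case = 400 → Balanced.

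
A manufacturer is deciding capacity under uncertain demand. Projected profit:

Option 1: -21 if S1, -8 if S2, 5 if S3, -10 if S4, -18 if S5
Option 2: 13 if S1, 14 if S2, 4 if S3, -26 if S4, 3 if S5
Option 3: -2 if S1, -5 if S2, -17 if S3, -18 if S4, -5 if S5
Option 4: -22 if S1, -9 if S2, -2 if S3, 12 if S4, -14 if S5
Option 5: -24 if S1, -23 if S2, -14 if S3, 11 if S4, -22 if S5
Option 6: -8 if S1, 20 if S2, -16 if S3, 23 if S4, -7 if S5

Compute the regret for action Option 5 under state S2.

43

Best payoff under S2 is 20.
Regret = 20 − (-23) = 43.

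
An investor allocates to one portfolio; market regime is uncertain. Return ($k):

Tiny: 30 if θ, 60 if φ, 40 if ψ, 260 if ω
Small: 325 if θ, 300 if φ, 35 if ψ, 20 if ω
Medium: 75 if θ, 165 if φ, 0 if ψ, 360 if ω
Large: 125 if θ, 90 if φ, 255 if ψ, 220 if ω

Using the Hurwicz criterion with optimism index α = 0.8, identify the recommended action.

Tiny: 0.8·260 + 0.2·30 = 214
Small: 0.8·325 + 0.2·20 = 264
Medium: 0.8·360 + 0.2·0 = 288
Large: 0.8·255 + 0.2·90 = 222
Highest Hurwicz score = 288 → Medium.

Medium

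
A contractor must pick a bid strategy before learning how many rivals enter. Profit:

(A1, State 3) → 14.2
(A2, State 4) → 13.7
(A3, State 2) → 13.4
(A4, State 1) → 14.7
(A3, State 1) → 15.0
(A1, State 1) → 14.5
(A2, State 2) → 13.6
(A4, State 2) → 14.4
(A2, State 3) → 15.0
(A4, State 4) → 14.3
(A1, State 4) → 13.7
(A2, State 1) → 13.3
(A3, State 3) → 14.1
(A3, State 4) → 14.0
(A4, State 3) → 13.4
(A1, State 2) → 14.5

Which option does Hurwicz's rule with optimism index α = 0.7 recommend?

A1: 0.7·14.5 + 0.3·13.7 = 14.26
A2: 0.7·15.0 + 0.3·13.3 = 14.49
A3: 0.7·15.0 + 0.3·13.4 = 14.52
A4: 0.7·14.7 + 0.3·13.4 = 14.31
Highest Hurwicz score = 14.52 → A3.

A3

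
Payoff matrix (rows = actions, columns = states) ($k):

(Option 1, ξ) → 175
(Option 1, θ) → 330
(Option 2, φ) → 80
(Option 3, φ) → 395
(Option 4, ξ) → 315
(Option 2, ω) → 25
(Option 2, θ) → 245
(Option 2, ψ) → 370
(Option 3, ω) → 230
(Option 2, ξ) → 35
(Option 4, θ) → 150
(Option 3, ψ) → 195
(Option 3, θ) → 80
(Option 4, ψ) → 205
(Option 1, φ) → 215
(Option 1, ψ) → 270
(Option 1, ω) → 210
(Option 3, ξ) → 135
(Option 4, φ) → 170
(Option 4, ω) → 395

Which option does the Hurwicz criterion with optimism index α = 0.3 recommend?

Option 4

Option 1: 0.3·330 + 0.7·175 = 221.5
Option 2: 0.3·370 + 0.7·25 = 128.5
Option 3: 0.3·395 + 0.7·80 = 174.5
Option 4: 0.3·395 + 0.7·150 = 223.5
Highest Hurwicz score = 223.5 → Option 4.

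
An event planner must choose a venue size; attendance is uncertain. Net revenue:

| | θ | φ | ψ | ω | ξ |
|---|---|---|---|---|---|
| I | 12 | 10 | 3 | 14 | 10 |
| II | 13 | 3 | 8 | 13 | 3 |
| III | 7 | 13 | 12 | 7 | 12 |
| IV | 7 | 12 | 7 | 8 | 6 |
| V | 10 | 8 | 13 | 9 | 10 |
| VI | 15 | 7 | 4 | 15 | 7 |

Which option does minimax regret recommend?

Column bests: θ=15, φ=13, ψ=13, ω=15, ξ=12.
I regrets: 3, 3, 10, 1, 2 → max 10
II regrets: 2, 10, 5, 2, 9 → max 10
III regrets: 8, 0, 1, 8, 0 → max 8
IV regrets: 8, 1, 6, 7, 6 → max 8
V regrets: 5, 5, 0, 6, 2 → max 6
VI regrets: 0, 6, 9, 0, 5 → max 9
Smallest max regret = 6 → V.

V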